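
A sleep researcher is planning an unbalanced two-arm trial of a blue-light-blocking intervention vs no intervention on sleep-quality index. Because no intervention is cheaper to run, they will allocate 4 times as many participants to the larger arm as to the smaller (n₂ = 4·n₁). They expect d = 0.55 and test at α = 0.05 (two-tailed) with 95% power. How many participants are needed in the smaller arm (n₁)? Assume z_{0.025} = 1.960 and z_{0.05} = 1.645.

With allocation ratio k = n₂/n₁ = 4, Var(x̄₁−x̄₂) = σ²(1/n₁ + 1/(k·n₁)) = σ²·(k+1)/(k·n₁).
So n₁ = (1 + 1/k)·((z_{α/2} + z_β)/d)² = 1.250 × (3.605/0.55)².
n₁ = 1.250 × 42.96 = 53.7.
Round up: n₁ = 54, giving n₂ = 4 × 54 = 216.

n₁ = 54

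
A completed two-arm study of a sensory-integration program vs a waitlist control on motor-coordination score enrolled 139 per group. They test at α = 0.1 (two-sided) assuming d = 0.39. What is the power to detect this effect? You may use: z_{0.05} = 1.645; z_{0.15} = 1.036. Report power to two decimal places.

power ≈ 0.95

For two equal groups, power = Φ(d·√(n/2) − z_{α/2}).
d·√(n/2) = 0.39 × √(139/2) = 0.39 × 8.337 = 3.251.
z_β = 3.251 − 1.645 = 1.606.
Power = Φ(1.606) = 0.946.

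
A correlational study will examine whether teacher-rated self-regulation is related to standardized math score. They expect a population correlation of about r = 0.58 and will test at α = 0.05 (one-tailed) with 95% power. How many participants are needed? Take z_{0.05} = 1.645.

Fisher's z: C = ½·ln((1+r)/(1−r)) = ½·ln(3.7619) = 0.6625.
n = ((z_{α} + z_β)/C)² + 3.
(1.645 + 1.645) / 0.6625 = 3.290 / 0.6625 = 4.966.
n = 4.966² + 3 = 24.66 + 3 = 27.7.
Round up.

n = 28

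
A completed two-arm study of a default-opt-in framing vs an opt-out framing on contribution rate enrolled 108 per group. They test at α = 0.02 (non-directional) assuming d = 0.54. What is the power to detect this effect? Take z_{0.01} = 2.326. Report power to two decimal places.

For two equal groups, power = Φ(d·√(n/2) − z_{α/2}).
d·√(n/2) = 0.54 × √(108/2) = 0.54 × 7.348 = 3.968.
z_β = 3.968 − 2.326 = 1.642.
Power = Φ(1.642) = 0.950.

power ≈ 0.95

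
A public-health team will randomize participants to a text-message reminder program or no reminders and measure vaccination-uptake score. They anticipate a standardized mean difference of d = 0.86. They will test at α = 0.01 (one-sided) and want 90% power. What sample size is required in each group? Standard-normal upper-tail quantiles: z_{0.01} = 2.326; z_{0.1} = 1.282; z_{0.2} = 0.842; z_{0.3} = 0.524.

n = 36 per group

For two independent groups with equal n: n = 2·((z_{α} + z_β) / d)².
z_{α} + z_β = 2.326 + 1.282 = 3.608.
n = 2 × (3.608 / 0.86)² = 2 × 4.195² = 2 × 17.60 = 35.2.
Round up to the next whole participant.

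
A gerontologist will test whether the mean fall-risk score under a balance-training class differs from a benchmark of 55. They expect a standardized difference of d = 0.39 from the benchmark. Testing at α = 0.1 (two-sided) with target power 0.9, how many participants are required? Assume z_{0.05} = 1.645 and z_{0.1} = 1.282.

For a one-sample test: n = ((z_{α/2} + z_β) / d)².
z_{α/2} + z_β = 1.645 + 1.282 = 2.927.
n = (2.927 / 0.39)² = 7.505² = 56.33.
Round up.

n = 57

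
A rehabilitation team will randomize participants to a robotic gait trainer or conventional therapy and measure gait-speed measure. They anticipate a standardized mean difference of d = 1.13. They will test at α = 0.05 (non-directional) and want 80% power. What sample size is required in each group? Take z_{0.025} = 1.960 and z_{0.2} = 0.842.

For two independent groups with equal n: n = 2·((z_{α/2} + z_β) / d)².
z_{α/2} + z_β = 1.960 + 0.842 = 2.802.
n = 2 × (2.802 / 1.13)² = 2 × 2.480² = 2 × 6.15 = 12.3.
Round up to the next whole participant.

n = 13 per group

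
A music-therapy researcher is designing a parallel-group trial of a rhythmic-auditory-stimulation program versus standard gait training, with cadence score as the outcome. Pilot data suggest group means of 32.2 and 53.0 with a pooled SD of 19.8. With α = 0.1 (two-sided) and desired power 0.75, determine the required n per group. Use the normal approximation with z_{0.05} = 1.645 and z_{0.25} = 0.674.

n = 10 per group

Cohen's d = |M₁ − M₂| / SD_pooled = |32.2 − 53.0| / 19.8 = 20.8 / 19.8 = 1.051.
For two independent groups with equal n: n = 2·((z_{α/2} + z_β) / d)².
z_{α/2} + z_β = 1.645 + 0.674 = 2.319.
n = 2 × (2.319 / 1.051)² = 2 × 2.206² = 2 × 4.87 = 9.7.
Round up to the next whole participant.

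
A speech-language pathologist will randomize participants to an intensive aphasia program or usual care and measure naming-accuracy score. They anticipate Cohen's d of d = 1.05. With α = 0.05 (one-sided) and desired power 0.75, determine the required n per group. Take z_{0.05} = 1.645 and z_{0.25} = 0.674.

For two independent groups with equal n: n = 2·((z_{α} + z_β) / d)².
z_{α} + z_β = 1.645 + 0.674 = 2.319.
n = 2 × (2.319 / 1.05)² = 2 × 2.209² = 2 × 4.88 = 9.8.
Round up to the next whole participant.

n = 10 per group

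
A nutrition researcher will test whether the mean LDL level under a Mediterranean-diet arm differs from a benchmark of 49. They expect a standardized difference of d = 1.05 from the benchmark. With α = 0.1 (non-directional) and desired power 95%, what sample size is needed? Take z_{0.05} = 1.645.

For a one-sample test: n = ((z_{α/2} + z_β) / d)².
z_{α/2} + z_β = 1.645 + 1.645 = 3.290.
n = (3.290 / 1.05)² = 3.133² = 9.82.
Round up.

n = 10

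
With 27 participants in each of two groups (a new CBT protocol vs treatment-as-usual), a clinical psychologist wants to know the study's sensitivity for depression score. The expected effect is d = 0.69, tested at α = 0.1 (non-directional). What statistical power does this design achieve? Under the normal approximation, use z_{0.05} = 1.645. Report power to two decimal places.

power ≈ 0.81

For two equal groups, power = Φ(d·√(n/2) − z_{α/2}).
d·√(n/2) = 0.69 × √(27/2) = 0.69 × 3.674 = 2.535.
z_β = 2.535 − 1.645 = 0.890.
Power = Φ(0.890) = 0.813.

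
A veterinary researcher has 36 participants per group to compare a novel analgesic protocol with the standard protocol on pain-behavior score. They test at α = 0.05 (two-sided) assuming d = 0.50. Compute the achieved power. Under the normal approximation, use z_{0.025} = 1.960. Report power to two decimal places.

For two equal groups, power = Φ(d·√(n/2) − z_{α/2}).
d·√(n/2) = 0.50 × √(36/2) = 0.50 × 4.243 = 2.121.
z_β = 2.121 − 1.960 = 0.161.
Power = Φ(0.161) = 0.564.

power ≈ 0.56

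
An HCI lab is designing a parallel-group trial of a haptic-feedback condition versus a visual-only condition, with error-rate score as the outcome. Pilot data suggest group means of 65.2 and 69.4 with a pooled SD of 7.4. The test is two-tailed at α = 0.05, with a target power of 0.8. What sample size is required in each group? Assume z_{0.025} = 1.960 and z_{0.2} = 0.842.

Cohen's d = |M₁ − M₂| / SD_pooled = |65.2 − 69.4| / 7.4 = 4.2 / 7.4 = 0.568.
For two independent groups with equal n: n = 2·((z_{α/2} + z_β) / d)².
z_{α/2} + z_β = 1.960 + 0.842 = 2.802.
n = 2 × (2.802 / 0.568)² = 2 × 4.933² = 2 × 24.34 = 48.7.
Round up to the next whole participant.

n = 49 per group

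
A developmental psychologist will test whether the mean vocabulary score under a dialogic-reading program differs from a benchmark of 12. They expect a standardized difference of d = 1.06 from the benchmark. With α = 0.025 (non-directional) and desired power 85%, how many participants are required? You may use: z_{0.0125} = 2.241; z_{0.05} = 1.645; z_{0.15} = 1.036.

n = 10

For a one-sample test: n = ((z_{α/2} + z_β) / d)².
z_{α/2} + z_β = 2.241 + 1.036 = 3.277.
n = (3.277 / 1.06)² = 3.092² = 9.56.
Round up.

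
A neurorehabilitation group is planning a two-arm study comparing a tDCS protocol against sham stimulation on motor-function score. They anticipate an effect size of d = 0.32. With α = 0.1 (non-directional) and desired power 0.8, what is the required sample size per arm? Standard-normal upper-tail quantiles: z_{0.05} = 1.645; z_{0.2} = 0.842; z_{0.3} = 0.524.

For two independent groups with equal n: n = 2·((z_{α/2} + z_β) / d)².
z_{α/2} + z_β = 1.645 + 0.842 = 2.487.
n = 2 × (2.487 / 0.32)² = 2 × 7.772² = 2 × 60.40 = 120.8.
Round up to the next whole participant.

n = 121 per group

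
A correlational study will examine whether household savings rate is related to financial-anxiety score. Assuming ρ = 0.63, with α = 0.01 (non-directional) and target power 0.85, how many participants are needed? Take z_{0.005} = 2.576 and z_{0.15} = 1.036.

Fisher's z: C = ½·ln((1+r)/(1−r)) = ½·ln(4.4054) = 0.7414.
n = ((z_{α/2} + z_β)/C)² + 3.
(2.576 + 1.036) / 0.7414 = 3.612 / 0.7414 = 4.872.
n = 4.872² + 3 = 23.74 + 3 = 26.7.
Round up.

n = 27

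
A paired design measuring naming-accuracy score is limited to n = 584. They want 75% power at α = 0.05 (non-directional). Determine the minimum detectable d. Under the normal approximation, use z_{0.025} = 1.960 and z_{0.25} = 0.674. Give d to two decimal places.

d_min ≈ 0.11

For a single sample (or paired design) of n = 584: d_min = (z_{α/2} + z_β)/√n.
z-sum = 1.960 + 0.674 = 2.634.
d_min = 2.634 / √584 = 2.634 / 24.166 = 0.109.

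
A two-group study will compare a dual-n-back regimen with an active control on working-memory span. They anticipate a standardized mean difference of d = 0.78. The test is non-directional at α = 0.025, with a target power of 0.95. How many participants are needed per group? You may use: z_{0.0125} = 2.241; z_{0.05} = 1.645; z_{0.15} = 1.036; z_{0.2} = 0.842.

n = 50 per group

For two independent groups with equal n: n = 2·((z_{α/2} + z_β) / d)².
z_{α/2} + z_β = 2.241 + 1.645 = 3.886.
n = 2 × (3.886 / 0.78)² = 2 × 4.982² = 2 × 24.82 = 49.6.
Round up to the next whole participant.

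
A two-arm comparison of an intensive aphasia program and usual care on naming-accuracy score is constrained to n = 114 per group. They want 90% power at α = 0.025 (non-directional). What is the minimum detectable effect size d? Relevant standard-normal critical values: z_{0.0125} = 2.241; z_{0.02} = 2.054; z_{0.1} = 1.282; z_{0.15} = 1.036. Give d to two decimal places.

For two independent groups of n = 114 each: d_min = (z_{α/2} + z_β)·√(2/n).
z-sum = 2.241 + 1.282 = 3.523.
d_min = 3.523 × √(2/114) = 3.523 × 0.1325 = 0.467.

d_min ≈ 0.47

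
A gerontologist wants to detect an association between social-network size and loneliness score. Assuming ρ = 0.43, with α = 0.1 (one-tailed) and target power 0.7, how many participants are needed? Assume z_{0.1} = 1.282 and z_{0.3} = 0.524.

Fisher's z: C = ½·ln((1+r)/(1−r)) = ½·ln(2.5088) = 0.4599.
n = ((z_{α} + z_β)/C)² + 3.
(1.282 + 0.524) / 0.4599 = 1.806 / 0.4599 = 3.927.
n = 3.927² + 3 = 15.42 + 3 = 18.4.
Round up.

n = 19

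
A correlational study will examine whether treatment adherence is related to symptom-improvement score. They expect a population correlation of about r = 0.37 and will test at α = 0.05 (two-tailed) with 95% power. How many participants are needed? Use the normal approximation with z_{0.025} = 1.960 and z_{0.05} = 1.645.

Fisher's z: C = ½·ln((1+r)/(1−r)) = ½·ln(2.1746) = 0.3884.
n = ((z_{α/2} + z_β)/C)² + 3.
(1.960 + 1.645) / 0.3884 = 3.605 / 0.3884 = 9.282.
n = 9.282² + 3 = 86.15 + 3 = 89.1.
Round up.

n = 90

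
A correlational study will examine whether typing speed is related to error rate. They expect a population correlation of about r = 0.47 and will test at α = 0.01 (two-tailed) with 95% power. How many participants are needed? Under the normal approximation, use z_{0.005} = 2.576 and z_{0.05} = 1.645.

n = 72

Fisher's z: C = ½·ln((1+r)/(1−r)) = ½·ln(2.7736) = 0.5101.
n = ((z_{α/2} + z_β)/C)² + 3.
(2.576 + 1.645) / 0.5101 = 4.221 / 0.5101 = 8.275.
n = 8.275² + 3 = 68.47 + 3 = 71.5.
Round up.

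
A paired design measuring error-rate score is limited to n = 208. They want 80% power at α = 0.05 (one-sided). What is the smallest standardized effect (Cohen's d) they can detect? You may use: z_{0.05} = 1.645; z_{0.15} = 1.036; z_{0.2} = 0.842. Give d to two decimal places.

d_min ≈ 0.17

For a single sample (or paired design) of n = 208: d_min = (z_{α} + z_β)/√n.
z-sum = 1.645 + 0.842 = 2.487.
d_min = 2.487 / √208 = 2.487 / 14.422 = 0.172.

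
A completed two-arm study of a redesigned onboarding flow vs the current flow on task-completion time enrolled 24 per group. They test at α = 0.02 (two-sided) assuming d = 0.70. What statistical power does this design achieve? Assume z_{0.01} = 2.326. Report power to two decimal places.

power ≈ 0.54

For two equal groups, power = Φ(d·√(n/2) − z_{α/2}).
d·√(n/2) = 0.70 × √(24/2) = 0.70 × 3.464 = 2.425.
z_β = 2.425 − 2.326 = 0.099.
Power = Φ(0.099) = 0.539.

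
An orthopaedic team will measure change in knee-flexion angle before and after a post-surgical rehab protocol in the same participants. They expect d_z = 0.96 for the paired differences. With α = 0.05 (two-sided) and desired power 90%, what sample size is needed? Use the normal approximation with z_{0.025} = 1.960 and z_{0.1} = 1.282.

For a paired (one-sample on differences) test: n = ((z_{α/2} + z_β) / d)².
z_{α/2} + z_β = 1.960 + 1.282 = 3.242.
n = (3.242 / 0.96)² = 3.377² = 11.40.
Round up.

n = 12 pairs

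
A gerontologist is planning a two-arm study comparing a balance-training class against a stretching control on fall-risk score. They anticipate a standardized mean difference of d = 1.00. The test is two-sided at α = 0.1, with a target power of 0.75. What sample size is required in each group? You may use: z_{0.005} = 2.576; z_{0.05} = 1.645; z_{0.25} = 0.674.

For two independent groups with equal n: n = 2·((z_{α/2} + z_β) / d)².
z_{α/2} + z_β = 1.645 + 0.674 = 2.319.
n = 2 × (2.319 / 1.00)² = 2 × 2.319² = 2 × 5.38 = 10.8.
Round up to the next whole participant.

n = 11 per group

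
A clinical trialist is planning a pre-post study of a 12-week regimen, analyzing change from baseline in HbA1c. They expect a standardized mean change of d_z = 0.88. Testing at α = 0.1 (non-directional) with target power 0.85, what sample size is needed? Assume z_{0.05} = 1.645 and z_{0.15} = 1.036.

For a paired (one-sample on differences) test: n = ((z_{α/2} + z_β) / d)².
z_{α/2} + z_β = 1.645 + 1.036 = 2.681.
n = (2.681 / 0.88)² = 3.047² = 9.28.
Round up.

n = 10 pairs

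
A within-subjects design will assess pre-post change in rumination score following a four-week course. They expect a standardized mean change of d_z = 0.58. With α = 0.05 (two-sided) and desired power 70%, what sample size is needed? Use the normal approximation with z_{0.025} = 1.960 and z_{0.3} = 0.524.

n = 19 pairs

For a paired (one-sample on differences) test: n = ((z_{α/2} + z_β) / d)².
z_{α/2} + z_β = 1.960 + 0.524 = 2.484.
n = (2.484 / 0.58)² = 4.283² = 18.34.
Round up.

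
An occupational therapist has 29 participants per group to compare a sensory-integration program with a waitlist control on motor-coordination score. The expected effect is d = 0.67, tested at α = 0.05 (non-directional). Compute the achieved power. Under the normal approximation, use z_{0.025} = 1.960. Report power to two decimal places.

For two equal groups, power = Φ(d·√(n/2) − z_{α/2}).
d·√(n/2) = 0.67 × √(29/2) = 0.67 × 3.808 = 2.551.
z_β = 2.551 − 1.960 = 0.591.
Power = Φ(0.591) = 0.723.

power ≈ 0.72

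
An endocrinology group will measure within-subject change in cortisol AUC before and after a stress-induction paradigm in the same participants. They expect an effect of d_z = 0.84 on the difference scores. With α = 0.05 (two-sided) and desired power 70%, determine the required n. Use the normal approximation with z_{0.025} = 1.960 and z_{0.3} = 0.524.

n = 9 pairs

For a paired (one-sample on differences) test: n = ((z_{α/2} + z_β) / d)².
z_{α/2} + z_β = 1.960 + 0.524 = 2.484.
n = (2.484 / 0.84)² = 2.957² = 8.74.
Round up.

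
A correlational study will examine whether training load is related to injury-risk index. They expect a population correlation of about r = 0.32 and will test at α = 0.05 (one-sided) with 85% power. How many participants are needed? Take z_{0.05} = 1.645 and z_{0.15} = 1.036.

n = 69

Fisher's z: C = ½·ln((1+r)/(1−r)) = ½·ln(1.9412) = 0.3316.
n = ((z_{α} + z_β)/C)² + 3.
(1.645 + 1.036) / 0.3316 = 2.681 / 0.3316 = 8.085.
n = 8.085² + 3 = 65.37 + 3 = 68.4.
Round up.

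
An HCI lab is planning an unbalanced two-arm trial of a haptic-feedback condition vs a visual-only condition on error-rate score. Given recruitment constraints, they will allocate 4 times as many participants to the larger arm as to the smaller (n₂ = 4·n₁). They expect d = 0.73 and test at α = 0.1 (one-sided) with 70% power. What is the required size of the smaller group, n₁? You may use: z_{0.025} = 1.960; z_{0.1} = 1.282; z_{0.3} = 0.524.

n₁ = 8

With allocation ratio k = n₂/n₁ = 4, Var(x̄₁−x̄₂) = σ²(1/n₁ + 1/(k·n₁)) = σ²·(k+1)/(k·n₁).
So n₁ = (1 + 1/k)·((z_{α} + z_β)/d)² = 1.250 × (1.806/0.73)².
n₁ = 1.250 × 6.12 = 7.7.
Round up: n₁ = 8, giving n₂ = 4 × 8 = 32.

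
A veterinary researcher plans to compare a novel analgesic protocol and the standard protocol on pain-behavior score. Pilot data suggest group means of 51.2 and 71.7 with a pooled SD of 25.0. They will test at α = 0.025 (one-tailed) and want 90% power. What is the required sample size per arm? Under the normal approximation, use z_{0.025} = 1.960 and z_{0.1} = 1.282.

Cohen's d = |M₁ − M₂| / SD_pooled = |51.2 − 71.7| / 25.0 = 20.5 / 25.0 = 0.820.
For two independent groups with equal n: n = 2·((z_{α} + z_β) / d)².
z_{α} + z_β = 1.960 + 1.282 = 3.242.
n = 2 × (3.242 / 0.820)² = 2 × 3.954² = 2 × 15.63 = 31.3.
Round up to the next whole participant.

n = 32 per group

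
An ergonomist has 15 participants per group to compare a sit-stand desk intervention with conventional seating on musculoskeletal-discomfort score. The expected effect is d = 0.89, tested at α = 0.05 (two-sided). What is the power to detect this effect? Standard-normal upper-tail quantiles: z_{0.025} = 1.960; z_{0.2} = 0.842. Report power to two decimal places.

For two equal groups, power = Φ(d·√(n/2) − z_{α/2}).
d·√(n/2) = 0.89 × √(15/2) = 0.89 × 2.739 = 2.437.
z_β = 2.437 − 1.960 = 0.477.
Power = Φ(0.477) = 0.683.

power ≈ 0.68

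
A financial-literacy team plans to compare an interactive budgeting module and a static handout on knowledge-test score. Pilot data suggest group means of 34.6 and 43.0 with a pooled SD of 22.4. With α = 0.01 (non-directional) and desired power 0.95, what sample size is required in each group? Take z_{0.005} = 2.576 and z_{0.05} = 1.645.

n = 254 per group

Cohen's d = |M₁ − M₂| / SD_pooled = |34.6 − 43.0| / 22.4 = 8.4 / 22.4 = 0.375.
For two independent groups with equal n: n = 2·((z_{α/2} + z_β) / d)².
z_{α/2} + z_β = 2.576 + 1.645 = 4.221.
n = 2 × (4.221 / 0.375)² = 2 × 11.256² = 2 × 126.70 = 253.4.
Round up to the next whole participant.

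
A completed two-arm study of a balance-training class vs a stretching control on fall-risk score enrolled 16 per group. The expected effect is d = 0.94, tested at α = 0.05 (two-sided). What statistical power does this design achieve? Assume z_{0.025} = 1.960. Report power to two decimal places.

power ≈ 0.76

For two equal groups, power = Φ(d·√(n/2) − z_{α/2}).
d·√(n/2) = 0.94 × √(16/2) = 0.94 × 2.828 = 2.659.
z_β = 2.659 − 1.960 = 0.699.
Power = Φ(0.699) = 0.758.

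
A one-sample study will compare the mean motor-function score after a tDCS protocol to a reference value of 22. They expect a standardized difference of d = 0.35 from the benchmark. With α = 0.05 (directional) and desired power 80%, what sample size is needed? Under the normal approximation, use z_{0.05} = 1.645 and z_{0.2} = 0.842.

For a one-sample test: n = ((z_{α} + z_β) / d)².
z_{α} + z_β = 1.645 + 0.842 = 2.487.
n = (2.487 / 0.35)² = 7.106² = 50.49.
Round up.

n = 51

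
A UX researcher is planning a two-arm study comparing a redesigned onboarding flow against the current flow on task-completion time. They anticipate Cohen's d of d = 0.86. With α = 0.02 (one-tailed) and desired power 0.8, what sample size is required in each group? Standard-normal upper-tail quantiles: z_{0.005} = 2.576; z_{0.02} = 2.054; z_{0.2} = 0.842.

For two independent groups with equal n: n = 2·((z_{α} + z_β) / d)².
z_{α} + z_β = 2.054 + 0.842 = 2.896.
n = 2 × (2.896 / 0.86)² = 2 × 3.367² = 2 × 11.34 = 22.7.
Round up to the next whole participant.

n = 23 per group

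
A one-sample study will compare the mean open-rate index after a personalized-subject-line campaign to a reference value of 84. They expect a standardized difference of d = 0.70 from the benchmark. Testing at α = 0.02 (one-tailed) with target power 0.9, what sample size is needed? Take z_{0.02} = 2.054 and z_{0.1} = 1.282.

n = 23

For a one-sample test: n = ((z_{α} + z_β) / d)².
z_{α} + z_β = 2.054 + 1.282 = 3.336.
n = (3.336 / 0.70)² = 4.766² = 22.71.
Round up.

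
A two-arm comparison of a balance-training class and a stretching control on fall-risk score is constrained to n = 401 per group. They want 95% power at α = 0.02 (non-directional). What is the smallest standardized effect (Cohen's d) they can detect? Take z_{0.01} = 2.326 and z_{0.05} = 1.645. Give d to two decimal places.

d_min ≈ 0.28

For two independent groups of n = 401 each: d_min = (z_{α/2} + z_β)·√(2/n).
z-sum = 2.326 + 1.645 = 3.971.
d_min = 3.971 × √(2/401) = 3.971 × 0.0706 = 0.280.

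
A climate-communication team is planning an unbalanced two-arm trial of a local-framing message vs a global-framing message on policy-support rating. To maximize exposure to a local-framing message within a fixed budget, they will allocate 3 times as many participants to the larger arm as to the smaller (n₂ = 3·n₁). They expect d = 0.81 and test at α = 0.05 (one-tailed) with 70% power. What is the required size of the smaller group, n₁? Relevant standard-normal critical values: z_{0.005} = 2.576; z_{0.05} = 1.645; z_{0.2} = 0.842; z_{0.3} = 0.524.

n₁ = 10

With allocation ratio k = n₂/n₁ = 3, Var(x̄₁−x̄₂) = σ²(1/n₁ + 1/(k·n₁)) = σ²·(k+1)/(k·n₁).
So n₁ = (1 + 1/k)·((z_{α} + z_β)/d)² = 1.333 × (2.169/0.81)².
n₁ = 1.333 × 7.17 = 9.6.
Round up: n₁ = 10, giving n₂ = 3 × 10 = 30.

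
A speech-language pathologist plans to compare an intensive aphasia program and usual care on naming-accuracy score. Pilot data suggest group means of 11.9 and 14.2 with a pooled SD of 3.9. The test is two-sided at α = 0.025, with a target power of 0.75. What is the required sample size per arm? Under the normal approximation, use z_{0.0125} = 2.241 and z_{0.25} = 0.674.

Cohen's d = |M₁ − M₂| / SD_pooled = |11.9 − 14.2| / 3.9 = 2.3 / 3.9 = 0.590.
For two independent groups with equal n: n = 2·((z_{α/2} + z_β) / d)².
z_{α/2} + z_β = 2.241 + 0.674 = 2.915.
n = 2 × (2.915 / 0.590)² = 2 × 4.941² = 2 × 24.41 = 48.8.
Round up to the next whole participant.

n = 49 per group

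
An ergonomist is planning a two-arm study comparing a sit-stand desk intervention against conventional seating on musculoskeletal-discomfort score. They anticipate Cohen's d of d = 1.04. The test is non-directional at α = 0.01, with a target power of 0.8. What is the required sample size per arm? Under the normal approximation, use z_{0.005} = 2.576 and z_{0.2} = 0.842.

n = 22 per group

For two independent groups with equal n: n = 2·((z_{α/2} + z_β) / d)².
z_{α/2} + z_β = 2.576 + 0.842 = 3.418.
n = 2 × (3.418 / 1.04)² = 2 × 3.287² = 2 × 10.80 = 21.6.
Round up to the next whole participant.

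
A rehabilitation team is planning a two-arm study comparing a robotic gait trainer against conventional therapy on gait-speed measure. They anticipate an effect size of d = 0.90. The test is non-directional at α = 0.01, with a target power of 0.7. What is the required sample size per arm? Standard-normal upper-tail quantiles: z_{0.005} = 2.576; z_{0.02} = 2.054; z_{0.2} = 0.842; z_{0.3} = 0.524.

n = 24 per group

For two independent groups with equal n: n = 2·((z_{α/2} + z_β) / d)².
z_{α/2} + z_β = 2.576 + 0.524 = 3.100.
n = 2 × (3.100 / 0.90)² = 2 × 3.444² = 2 × 11.86 = 23.7.
Round up to the next whole participant.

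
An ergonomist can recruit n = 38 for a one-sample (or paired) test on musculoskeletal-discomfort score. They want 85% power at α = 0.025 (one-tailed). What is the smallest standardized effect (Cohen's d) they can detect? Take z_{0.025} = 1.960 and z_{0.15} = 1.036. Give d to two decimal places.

d_min ≈ 0.49

For a single sample (or paired design) of n = 38: d_min = (z_{α} + z_β)/√n.
z-sum = 1.960 + 1.036 = 2.996.
d_min = 2.996 / √38 = 2.996 / 6.164 = 0.486.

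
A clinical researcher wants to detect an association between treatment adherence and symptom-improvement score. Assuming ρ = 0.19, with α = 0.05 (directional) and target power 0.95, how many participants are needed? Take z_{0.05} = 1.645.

n = 296

Fisher's z: C = ½·ln((1+r)/(1−r)) = ½·ln(1.4691) = 0.1923.
n = ((z_{α} + z_β)/C)² + 3.
(1.645 + 1.645) / 0.1923 = 3.290 / 0.1923 = 17.109.
n = 17.109² + 3 = 292.71 + 3 = 295.7.
Round up.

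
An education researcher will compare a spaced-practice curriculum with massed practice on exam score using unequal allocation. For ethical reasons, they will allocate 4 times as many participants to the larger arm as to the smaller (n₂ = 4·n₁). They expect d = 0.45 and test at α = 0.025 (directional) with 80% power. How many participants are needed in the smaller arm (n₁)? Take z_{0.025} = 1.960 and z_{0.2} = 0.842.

n₁ = 49

With allocation ratio k = n₂/n₁ = 4, Var(x̄₁−x̄₂) = σ²(1/n₁ + 1/(k·n₁)) = σ²·(k+1)/(k·n₁).
So n₁ = (1 + 1/k)·((z_{α} + z_β)/d)² = 1.250 × (2.802/0.45)².
n₁ = 1.250 × 38.77 = 48.5.
Round up: n₁ = 49, giving n₂ = 4 × 49 = 196.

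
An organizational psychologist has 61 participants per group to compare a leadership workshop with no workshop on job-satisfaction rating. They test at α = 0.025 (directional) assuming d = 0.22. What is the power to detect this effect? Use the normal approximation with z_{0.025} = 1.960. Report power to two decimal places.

For two equal groups, power = Φ(d·√(n/2) − z_{α}).
d·√(n/2) = 0.22 × √(61/2) = 0.22 × 5.523 = 1.215.
z_β = 1.215 − 1.960 = -0.745.
Power = Φ(-0.745) = 0.228.

power ≈ 0.23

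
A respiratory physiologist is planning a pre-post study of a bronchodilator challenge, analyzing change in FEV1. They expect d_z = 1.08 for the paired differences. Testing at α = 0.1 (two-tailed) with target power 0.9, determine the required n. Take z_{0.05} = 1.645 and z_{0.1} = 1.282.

For a paired (one-sample on differences) test: n = ((z_{α/2} + z_β) / d)².
z_{α/2} + z_β = 1.645 + 1.282 = 2.927.
n = (2.927 / 1.08)² = 2.710² = 7.35.
Round up.

n = 8 pairs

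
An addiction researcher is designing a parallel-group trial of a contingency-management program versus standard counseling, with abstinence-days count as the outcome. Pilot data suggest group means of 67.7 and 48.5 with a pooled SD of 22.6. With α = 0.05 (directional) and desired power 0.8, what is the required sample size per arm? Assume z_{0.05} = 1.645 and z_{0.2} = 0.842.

n = 18 per group

Cohen's d = |M₁ − M₂| / SD_pooled = |67.7 − 48.5| / 22.6 = 19.2 / 22.6 = 0.850.
For two independent groups with equal n: n = 2·((z_{α} + z_β) / d)².
z_{α} + z_β = 1.645 + 0.842 = 2.487.
n = 2 × (2.487 / 0.850)² = 2 × 2.926² = 2 × 8.56 = 17.1.
Round up to the next whole participant.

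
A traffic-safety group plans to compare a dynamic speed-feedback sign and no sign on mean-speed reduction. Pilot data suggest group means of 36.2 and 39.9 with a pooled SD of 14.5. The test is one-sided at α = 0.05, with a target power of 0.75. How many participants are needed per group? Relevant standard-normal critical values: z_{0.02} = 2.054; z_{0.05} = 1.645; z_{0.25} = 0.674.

n = 166 per group

Cohen's d = |M₁ − M₂| / SD_pooled = |36.2 − 39.9| / 14.5 = 3.7 / 14.5 = 0.255.
For two independent groups with equal n: n = 2·((z_{α} + z_β) / d)².
z_{α} + z_β = 1.645 + 0.674 = 2.319.
n = 2 × (2.319 / 0.255)² = 2 × 9.094² = 2 × 82.70 = 165.4.
Round up to the next whole participant.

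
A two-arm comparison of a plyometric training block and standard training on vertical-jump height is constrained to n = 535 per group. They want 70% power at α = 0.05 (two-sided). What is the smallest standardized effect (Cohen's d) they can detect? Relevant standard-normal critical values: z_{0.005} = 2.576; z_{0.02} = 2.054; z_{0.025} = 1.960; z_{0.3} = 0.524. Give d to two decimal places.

For two independent groups of n = 535 each: d_min = (z_{α/2} + z_β)·√(2/n).
z-sum = 1.960 + 0.524 = 2.484.
d_min = 2.484 × √(2/535) = 2.484 × 0.0611 = 0.152.

d_min ≈ 0.15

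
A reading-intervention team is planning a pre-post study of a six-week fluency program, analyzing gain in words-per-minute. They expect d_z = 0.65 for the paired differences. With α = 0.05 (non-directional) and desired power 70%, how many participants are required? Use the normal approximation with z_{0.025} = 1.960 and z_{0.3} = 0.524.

For a paired (one-sample on differences) test: n = ((z_{α/2} + z_β) / d)².
z_{α/2} + z_β = 1.960 + 0.524 = 2.484.
n = (2.484 / 0.65)² = 3.822² = 14.60.
Round up.

n = 15 pairs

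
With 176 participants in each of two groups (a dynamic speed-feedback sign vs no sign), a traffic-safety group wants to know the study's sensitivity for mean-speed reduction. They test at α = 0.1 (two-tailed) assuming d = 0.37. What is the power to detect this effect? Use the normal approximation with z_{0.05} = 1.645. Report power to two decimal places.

For two equal groups, power = Φ(d·√(n/2) − z_{α/2}).
d·√(n/2) = 0.37 × √(176/2) = 0.37 × 9.381 = 3.471.
z_β = 3.471 − 1.645 = 1.826.
Power = Φ(1.826) = 0.966.

power ≈ 0.97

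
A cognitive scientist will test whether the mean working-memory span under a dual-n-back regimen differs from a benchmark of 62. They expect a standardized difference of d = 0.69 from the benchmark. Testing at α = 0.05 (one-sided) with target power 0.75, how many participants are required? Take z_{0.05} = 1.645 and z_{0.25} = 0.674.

n = 12

For a one-sample test: n = ((z_{α} + z_β) / d)².
z_{α} + z_β = 1.645 + 0.674 = 2.319.
n = (2.319 / 0.69)² = 3.361² = 11.30.
Round up.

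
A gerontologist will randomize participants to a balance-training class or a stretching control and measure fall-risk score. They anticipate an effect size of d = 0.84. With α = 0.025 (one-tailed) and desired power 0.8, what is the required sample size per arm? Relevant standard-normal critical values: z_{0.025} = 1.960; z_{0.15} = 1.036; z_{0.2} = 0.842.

n = 23 per group

For two independent groups with equal n: n = 2·((z_{α} + z_β) / d)².
z_{α} + z_β = 1.960 + 0.842 = 2.802.
n = 2 × (2.802 / 0.84)² = 2 × 3.336² = 2 × 11.13 = 22.3.
Round up to the next whole participant.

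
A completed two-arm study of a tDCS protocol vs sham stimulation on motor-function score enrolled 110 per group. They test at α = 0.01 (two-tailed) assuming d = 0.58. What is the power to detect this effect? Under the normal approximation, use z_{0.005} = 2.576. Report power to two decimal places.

power ≈ 0.96

For two equal groups, power = Φ(d·√(n/2) − z_{α/2}).
d·√(n/2) = 0.58 × √(110/2) = 0.58 × 7.416 = 4.301.
z_β = 4.301 − 2.576 = 1.725.
Power = Φ(1.725) = 0.958.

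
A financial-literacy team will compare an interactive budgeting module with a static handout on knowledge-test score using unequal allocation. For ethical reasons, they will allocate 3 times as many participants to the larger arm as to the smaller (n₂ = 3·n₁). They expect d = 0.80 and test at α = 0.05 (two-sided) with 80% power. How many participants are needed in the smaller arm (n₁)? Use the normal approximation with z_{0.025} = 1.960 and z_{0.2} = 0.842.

n₁ = 17

With allocation ratio k = n₂/n₁ = 3, Var(x̄₁−x̄₂) = σ²(1/n₁ + 1/(k·n₁)) = σ²·(k+1)/(k·n₁).
So n₁ = (1 + 1/k)·((z_{α/2} + z_β)/d)² = 1.333 × (2.802/0.80)².
n₁ = 1.333 × 12.27 = 16.4.
Round up: n₁ = 17, giving n₂ = 3 × 17 = 51.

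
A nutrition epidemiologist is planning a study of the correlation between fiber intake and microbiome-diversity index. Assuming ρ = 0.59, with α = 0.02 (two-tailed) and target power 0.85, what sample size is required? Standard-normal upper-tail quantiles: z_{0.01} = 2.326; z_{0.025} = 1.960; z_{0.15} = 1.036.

Fisher's z: C = ½·ln((1+r)/(1−r)) = ½·ln(3.8780) = 0.6777.
n = ((z_{α/2} + z_β)/C)² + 3.
(2.326 + 1.036) / 0.6777 = 3.362 / 0.6777 = 4.961.
n = 4.961² + 3 = 24.61 + 3 = 27.6.
Round up.

n = 28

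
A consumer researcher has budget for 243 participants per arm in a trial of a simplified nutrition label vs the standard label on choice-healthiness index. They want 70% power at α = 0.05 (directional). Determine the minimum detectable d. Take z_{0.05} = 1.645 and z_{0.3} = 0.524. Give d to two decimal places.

d_min ≈ 0.20

For two independent groups of n = 243 each: d_min = (z_{α} + z_β)·√(2/n).
z-sum = 1.645 + 0.524 = 2.169.
d_min = 2.169 × √(2/243) = 2.169 × 0.0907 = 0.197.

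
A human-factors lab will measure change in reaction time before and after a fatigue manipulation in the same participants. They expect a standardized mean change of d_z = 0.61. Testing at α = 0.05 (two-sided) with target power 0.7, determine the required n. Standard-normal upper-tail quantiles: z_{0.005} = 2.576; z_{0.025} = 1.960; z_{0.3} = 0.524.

n = 17 pairs

For a paired (one-sample on differences) test: n = ((z_{α/2} + z_β) / d)².
z_{α/2} + z_β = 1.960 + 0.524 = 2.484.
n = (2.484 / 0.61)² = 4.072² = 16.58.
Round up.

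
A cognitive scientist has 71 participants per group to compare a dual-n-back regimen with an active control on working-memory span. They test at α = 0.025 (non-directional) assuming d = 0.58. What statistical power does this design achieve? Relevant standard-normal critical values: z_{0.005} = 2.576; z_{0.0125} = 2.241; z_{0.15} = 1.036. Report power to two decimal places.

power ≈ 0.89

For two equal groups, power = Φ(d·√(n/2) − z_{α/2}).
d·√(n/2) = 0.58 × √(71/2) = 0.58 × 5.958 = 3.456.
z_β = 3.456 − 2.241 = 1.215.
Power = Φ(1.215) = 0.888.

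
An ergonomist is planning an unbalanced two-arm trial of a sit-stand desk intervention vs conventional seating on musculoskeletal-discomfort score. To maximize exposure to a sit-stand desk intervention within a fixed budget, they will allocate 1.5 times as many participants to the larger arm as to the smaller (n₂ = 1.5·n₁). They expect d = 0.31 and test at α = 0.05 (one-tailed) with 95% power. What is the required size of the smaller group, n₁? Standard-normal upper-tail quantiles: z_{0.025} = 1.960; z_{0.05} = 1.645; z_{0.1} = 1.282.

n₁ = 188

With allocation ratio k = n₂/n₁ = 1.5, Var(x̄₁−x̄₂) = σ²(1/n₁ + 1/(k·n₁)) = σ²·(k+1)/(k·n₁).
So n₁ = (1 + 1/k)·((z_{α} + z_β)/d)² = 1.667 × (3.290/0.31)².
n₁ = 1.667 × 112.63 = 187.7.
Round up: n₁ = 188, giving n₂ = 1.5 × 188 = 282.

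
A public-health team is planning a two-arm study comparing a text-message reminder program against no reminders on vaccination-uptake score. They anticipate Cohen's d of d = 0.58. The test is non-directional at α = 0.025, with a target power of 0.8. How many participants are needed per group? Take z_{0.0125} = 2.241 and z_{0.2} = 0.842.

n = 57 per group

For two independent groups with equal n: n = 2·((z_{α/2} + z_β) / d)².
z_{α/2} + z_β = 2.241 + 0.842 = 3.083.
n = 2 × (3.083 / 0.58)² = 2 × 5.316² = 2 × 28.25 = 56.5.
Round up to the next whole participant.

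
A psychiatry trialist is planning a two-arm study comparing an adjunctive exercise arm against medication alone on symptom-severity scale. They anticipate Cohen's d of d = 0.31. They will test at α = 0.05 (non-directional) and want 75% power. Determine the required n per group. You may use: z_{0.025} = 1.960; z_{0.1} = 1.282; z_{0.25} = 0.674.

For two independent groups with equal n: n = 2·((z_{α/2} + z_β) / d)².
z_{α/2} + z_β = 1.960 + 0.674 = 2.634.
n = 2 × (2.634 / 0.31)² = 2 × 8.497² = 2 × 72.20 = 144.4.
Round up to the next whole participant.

n = 145 per group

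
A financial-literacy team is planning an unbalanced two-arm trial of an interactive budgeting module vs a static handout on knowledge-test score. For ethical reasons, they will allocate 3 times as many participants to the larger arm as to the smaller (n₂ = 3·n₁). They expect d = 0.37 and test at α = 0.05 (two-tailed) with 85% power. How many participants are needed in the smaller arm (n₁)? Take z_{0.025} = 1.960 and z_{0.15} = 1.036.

With allocation ratio k = n₂/n₁ = 3, Var(x̄₁−x̄₂) = σ²(1/n₁ + 1/(k·n₁)) = σ²·(k+1)/(k·n₁).
So n₁ = (1 + 1/k)·((z_{α/2} + z_β)/d)² = 1.333 × (2.996/0.37)².
n₁ = 1.333 × 65.57 = 87.4.
Round up: n₁ = 88, giving n₂ = 3 × 88 = 264.

n₁ = 88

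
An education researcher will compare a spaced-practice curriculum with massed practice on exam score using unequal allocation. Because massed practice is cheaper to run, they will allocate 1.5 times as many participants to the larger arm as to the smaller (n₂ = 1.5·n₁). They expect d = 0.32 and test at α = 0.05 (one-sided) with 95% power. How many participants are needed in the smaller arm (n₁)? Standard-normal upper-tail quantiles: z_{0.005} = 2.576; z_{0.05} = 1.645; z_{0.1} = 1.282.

With allocation ratio k = n₂/n₁ = 1.5, Var(x̄₁−x̄₂) = σ²(1/n₁ + 1/(k·n₁)) = σ²·(k+1)/(k·n₁).
So n₁ = (1 + 1/k)·((z_{α} + z_β)/d)² = 1.667 × (3.290/0.32)².
n₁ = 1.667 × 105.70 = 176.2.
Round up: n₁ = 177, giving n₂ = ⌈1.5 × 177⌉ = ⌈265.5⌉ = 266.

n₁ = 177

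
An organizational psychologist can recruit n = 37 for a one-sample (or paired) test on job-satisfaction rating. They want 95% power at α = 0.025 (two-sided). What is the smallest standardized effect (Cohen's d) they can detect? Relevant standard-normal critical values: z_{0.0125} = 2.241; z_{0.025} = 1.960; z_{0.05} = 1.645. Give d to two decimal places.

For a single sample (or paired design) of n = 37: d_min = (z_{α/2} + z_β)/√n.
z-sum = 2.241 + 1.645 = 3.886.
d_min = 3.886 / √37 = 3.886 / 6.083 = 0.639.

d_min ≈ 0.64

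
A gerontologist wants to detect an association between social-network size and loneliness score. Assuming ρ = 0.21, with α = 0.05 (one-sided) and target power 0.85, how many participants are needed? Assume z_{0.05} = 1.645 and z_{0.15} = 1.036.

n = 162

Fisher's z: C = ½·ln((1+r)/(1−r)) = ½·ln(1.5316) = 0.2132.
n = ((z_{α} + z_β)/C)² + 3.
(1.645 + 1.036) / 0.2132 = 2.681 / 0.2132 = 12.575.
n = 12.575² + 3 = 158.13 + 3 = 161.1.
Round up.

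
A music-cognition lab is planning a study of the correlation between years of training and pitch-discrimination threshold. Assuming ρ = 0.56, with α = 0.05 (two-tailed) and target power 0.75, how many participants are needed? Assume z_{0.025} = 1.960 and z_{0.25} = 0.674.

n = 21

Fisher's z: C = ½·ln((1+r)/(1−r)) = ½·ln(3.5455) = 0.6328.
n = ((z_{α/2} + z_β)/C)² + 3.
(1.960 + 0.674) / 0.6328 = 2.634 / 0.6328 = 4.162.
n = 4.162² + 3 = 17.33 + 3 = 20.3.
Round up.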